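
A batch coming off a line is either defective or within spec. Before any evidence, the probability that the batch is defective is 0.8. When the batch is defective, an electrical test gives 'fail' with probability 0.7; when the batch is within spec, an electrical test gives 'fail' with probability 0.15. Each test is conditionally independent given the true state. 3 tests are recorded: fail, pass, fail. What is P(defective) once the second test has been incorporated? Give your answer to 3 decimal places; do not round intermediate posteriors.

0.868

Apply Bayes' rule sequentially, carrying P(defective) forward.
After 'fail': P(defective) = 0.7·0.8000 / (0.7·0.8000 + 0.15·0.2000) ≈ 0.9492
After 'pass': P(defective) = 0.3·0.9492 / (0.3·0.9492 + 0.85·0.0508) ≈ 0.8682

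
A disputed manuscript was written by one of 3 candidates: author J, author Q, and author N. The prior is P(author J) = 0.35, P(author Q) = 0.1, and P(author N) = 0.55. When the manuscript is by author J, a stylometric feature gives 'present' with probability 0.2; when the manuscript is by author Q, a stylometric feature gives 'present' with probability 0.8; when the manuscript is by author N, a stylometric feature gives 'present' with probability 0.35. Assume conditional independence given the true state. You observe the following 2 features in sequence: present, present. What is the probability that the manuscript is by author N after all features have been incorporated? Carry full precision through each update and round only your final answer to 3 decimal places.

After 'present': normaliser = 0.2·0.3500 + 0.8·0.1000 + 0.35·0.5500; P(author J) ≈ 0.2044, P(author Q) ≈ 0.2336, P(author N) ≈ 0.5620
After 'present': normaliser = 0.2·0.2044 + 0.8·0.2336 + 0.35·0.5620; P(author J) ≈ 0.0963, P(author Q) ≈ 0.4402, P(author N) ≈ 0.4635

0.463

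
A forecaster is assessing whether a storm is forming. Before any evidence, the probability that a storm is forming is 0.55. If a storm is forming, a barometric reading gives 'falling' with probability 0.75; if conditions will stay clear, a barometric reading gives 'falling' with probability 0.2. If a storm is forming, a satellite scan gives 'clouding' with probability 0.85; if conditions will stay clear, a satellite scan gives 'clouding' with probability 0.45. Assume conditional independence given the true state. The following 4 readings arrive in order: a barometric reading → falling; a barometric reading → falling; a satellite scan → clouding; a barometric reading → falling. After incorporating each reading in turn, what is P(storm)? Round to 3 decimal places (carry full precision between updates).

After a barometric reading='falling': P(storm) = 0.75·0.5500 / (0.75·0.5500 + 0.2·0.4500) ≈ 0.8209
After a barometric reading='falling': P(storm) = 0.75·0.8209 / (0.75·0.8209 + 0.2·0.1791) ≈ 0.9450
After a satellite scan='clouding': P(storm) = 0.85·0.9450 / (0.85·0.9450 + 0.45·0.0550) ≈ 0.9701
After a barometric reading='falling': P(storm) = 0.75·0.9701 / (0.75·0.9701 + 0.2·0.0299) ≈ 0.9919

0.992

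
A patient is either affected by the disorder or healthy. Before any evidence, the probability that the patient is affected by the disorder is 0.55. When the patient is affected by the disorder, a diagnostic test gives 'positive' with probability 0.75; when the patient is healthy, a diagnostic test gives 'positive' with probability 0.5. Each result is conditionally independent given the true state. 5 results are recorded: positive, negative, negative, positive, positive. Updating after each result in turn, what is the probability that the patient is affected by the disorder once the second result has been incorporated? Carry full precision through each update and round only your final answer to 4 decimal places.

Each posterior becomes the prior for the next update.
After 'positive': P(affected) = 0.75·0.5500 / (0.75·0.5500 + 0.5·0.4500) ≈ 0.6471
After 'negative': P(affected) = 0.25·0.6471 / (0.25·0.6471 + 0.5·0.3529) ≈ 0.4783

0.4783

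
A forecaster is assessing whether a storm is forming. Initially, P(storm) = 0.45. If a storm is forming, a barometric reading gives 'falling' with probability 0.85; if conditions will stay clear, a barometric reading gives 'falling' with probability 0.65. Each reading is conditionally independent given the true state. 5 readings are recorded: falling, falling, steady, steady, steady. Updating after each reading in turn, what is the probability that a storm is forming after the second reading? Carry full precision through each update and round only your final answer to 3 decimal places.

After 'falling': P(storm) = 0.85·0.4500 / (0.85·0.4500 + 0.65·0.5500) ≈ 0.5169
After 'falling': P(storm) = 0.85·0.5169 / (0.85·0.5169 + 0.65·0.4831) ≈ 0.5832

0.583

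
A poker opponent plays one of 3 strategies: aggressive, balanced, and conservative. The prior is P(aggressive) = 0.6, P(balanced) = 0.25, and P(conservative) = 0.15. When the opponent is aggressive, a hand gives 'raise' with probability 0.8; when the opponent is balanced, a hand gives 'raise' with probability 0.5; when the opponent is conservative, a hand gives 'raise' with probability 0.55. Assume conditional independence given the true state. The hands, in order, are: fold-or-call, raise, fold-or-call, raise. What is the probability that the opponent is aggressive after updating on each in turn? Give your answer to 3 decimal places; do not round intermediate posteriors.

After 'fold-or-call': normaliser = 0.2·0.6000 + 0.5·0.2500 + 0.45·0.1500; P(aggressive) ≈ 0.3840, P(balanced) ≈ 0.4000, P(conservative) ≈ 0.2160
After 'raise': normaliser = 0.8·0.3840 + 0.5·0.4000 + 0.55·0.2160; P(aggressive) ≈ 0.4907, P(balanced) ≈ 0.3195, P(conservative) ≈ 0.1898
After 'fold-or-call': normaliser = 0.2·0.4907 + 0.5·0.3195 + 0.45·0.1898; P(aggressive) ≈ 0.2859, P(balanced) ≈ 0.4653, P(conservative) ≈ 0.2488
After 'raise': normaliser = 0.8·0.2859 + 0.5·0.4653 + 0.55·0.2488; P(aggressive) ≈ 0.3823, P(balanced) ≈ 0.3889, P(conservative) ≈ 0.2287

0.382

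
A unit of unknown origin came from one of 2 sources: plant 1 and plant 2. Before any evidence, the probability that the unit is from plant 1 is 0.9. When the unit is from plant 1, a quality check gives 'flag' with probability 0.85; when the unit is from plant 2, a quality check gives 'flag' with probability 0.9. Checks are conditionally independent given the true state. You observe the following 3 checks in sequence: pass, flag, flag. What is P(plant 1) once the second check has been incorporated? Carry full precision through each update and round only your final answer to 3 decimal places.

0.927

After 'pass': P(plant 1) = 0.15·0.9000 / (0.15·0.9000 + 0.1·0.1000) ≈ 0.9310
After 'flag': P(plant 1) = 0.85·0.9310 / (0.85·0.9310 + 0.9·0.0690) ≈ 0.9273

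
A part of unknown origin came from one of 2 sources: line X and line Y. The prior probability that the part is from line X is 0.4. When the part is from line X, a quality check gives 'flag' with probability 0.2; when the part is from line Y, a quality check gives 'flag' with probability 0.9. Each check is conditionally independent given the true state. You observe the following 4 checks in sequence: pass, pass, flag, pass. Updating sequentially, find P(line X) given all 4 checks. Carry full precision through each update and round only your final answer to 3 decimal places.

After 'pass': P(line X) = 0.8·0.4000 / (0.8·0.4000 + 0.1·0.6000) ≈ 0.8421
After 'pass': P(line X) = 0.8·0.8421 / (0.8·0.8421 + 0.1·0.1579) ≈ 0.9771
After 'flag': P(line X) = 0.2·0.9771 / (0.2·0.9771 + 0.9·0.0229) ≈ 0.9046
After 'pass': P(line X) = 0.8·0.9046 / (0.8·0.9046 + 0.1·0.0954) ≈ 0.9870

0.987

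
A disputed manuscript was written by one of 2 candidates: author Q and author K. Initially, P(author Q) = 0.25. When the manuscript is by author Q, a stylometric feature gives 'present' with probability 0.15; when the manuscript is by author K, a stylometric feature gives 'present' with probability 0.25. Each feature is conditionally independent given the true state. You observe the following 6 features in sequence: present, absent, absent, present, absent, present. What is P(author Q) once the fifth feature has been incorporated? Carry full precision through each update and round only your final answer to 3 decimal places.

0.149

After 'present': P(author Q) = 0.15·0.2500 / (0.15·0.2500 + 0.25·0.7500) ≈ 0.1667
After 'absent': P(author Q) = 0.85·0.1667 / (0.85·0.1667 + 0.75·0.8333) ≈ 0.1848
After 'absent': P(author Q) = 0.85·0.1848 / (0.85·0.1848 + 0.75·0.8152) ≈ 0.2044
After 'present': P(author Q) = 0.15·0.2044 / (0.15·0.2044 + 0.25·0.7956) ≈ 0.1335
After 'absent': P(author Q) = 0.85·0.1335 / (0.85·0.1335 + 0.75·0.8665) ≈ 0.1487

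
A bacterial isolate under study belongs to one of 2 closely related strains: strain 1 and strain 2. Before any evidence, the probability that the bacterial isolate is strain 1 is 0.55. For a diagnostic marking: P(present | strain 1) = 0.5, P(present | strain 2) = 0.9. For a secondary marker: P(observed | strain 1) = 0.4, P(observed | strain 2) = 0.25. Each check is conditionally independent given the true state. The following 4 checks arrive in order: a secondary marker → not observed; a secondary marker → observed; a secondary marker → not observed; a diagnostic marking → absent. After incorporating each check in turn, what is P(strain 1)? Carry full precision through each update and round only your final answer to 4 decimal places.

0.8622

Each posterior becomes the prior for the next update.
After a secondary marker='not observed': P(strain 1) = 0.6·0.5500 / (0.6·0.5500 + 0.75·0.4500) ≈ 0.4944
After a secondary marker='observed': P(strain 1) = 0.4·0.4944 / (0.4·0.4944 + 0.25·0.5056) ≈ 0.6101
After a secondary marker='not observed': P(strain 1) = 0.6·0.6101 / (0.6·0.6101 + 0.75·0.3899) ≈ 0.5559
After a diagnostic marking='absent': P(strain 1) = 0.5·0.5559 / (0.5·0.5559 + 0.1·0.4441) ≈ 0.8622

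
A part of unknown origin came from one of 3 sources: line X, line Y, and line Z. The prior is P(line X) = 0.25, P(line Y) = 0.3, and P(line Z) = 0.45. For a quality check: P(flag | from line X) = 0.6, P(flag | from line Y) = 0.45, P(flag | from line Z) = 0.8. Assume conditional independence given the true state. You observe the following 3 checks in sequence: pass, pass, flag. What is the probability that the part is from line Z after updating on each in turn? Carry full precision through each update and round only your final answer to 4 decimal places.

Each posterior becomes the prior for the next update.
After 'pass': normaliser = 0.4·0.2500 + 0.55·0.3000 + 0.2·0.4500; P(line X) ≈ 0.2817, P(line Y) ≈ 0.4648, P(line Z) ≈ 0.2535
After 'pass': normaliser = 0.4·0.2817 + 0.55·0.4648 + 0.2·0.2535; P(line X) ≈ 0.2689, P(line Y) ≈ 0.6101, P(line Z) ≈ 0.1210
After 'flag': normaliser = 0.6·0.2689 + 0.45·0.6101 + 0.8·0.1210; P(line X) ≈ 0.3029, P(line Y) ≈ 0.5154, P(line Z) ≈ 0.1817

0.1817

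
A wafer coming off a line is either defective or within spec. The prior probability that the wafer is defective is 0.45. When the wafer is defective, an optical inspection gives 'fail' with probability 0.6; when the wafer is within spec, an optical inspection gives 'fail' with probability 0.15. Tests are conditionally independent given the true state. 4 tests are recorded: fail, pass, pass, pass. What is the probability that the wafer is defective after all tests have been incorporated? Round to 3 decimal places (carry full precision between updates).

0.254

Each posterior becomes the prior for the next update.
After 'fail': P(defective) = 0.6·0.4500 / (0.6·0.4500 + 0.15·0.5500) ≈ 0.7660
After 'pass': P(defective) = 0.4·0.7660 / (0.4·0.7660 + 0.85·0.2340) ≈ 0.6063
After 'pass': P(defective) = 0.4·0.6063 / (0.4·0.6063 + 0.85·0.3937) ≈ 0.4202
After 'pass': P(defective) = 0.4·0.4202 / (0.4·0.4202 + 0.85·0.5798) ≈ 0.2543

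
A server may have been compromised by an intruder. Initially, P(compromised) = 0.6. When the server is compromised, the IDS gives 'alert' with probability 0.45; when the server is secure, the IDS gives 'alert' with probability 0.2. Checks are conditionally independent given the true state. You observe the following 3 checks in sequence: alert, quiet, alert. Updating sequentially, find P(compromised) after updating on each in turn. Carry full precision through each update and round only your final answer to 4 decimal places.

0.8392

After 'alert': P(compromised) = 0.45·0.6000 / (0.45·0.6000 + 0.2·0.4000) ≈ 0.7714
After 'quiet': P(compromised) = 0.55·0.7714 / (0.55·0.7714 + 0.8·0.2286) ≈ 0.6988
After 'alert': P(compromised) = 0.45·0.6988 / (0.45·0.6988 + 0.2·0.3012) ≈ 0.8392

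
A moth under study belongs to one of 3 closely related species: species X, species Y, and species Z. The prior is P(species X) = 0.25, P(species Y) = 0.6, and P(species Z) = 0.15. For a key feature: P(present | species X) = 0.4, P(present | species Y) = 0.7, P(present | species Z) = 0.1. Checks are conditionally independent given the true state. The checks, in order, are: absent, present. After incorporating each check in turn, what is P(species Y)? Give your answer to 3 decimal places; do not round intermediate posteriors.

0.632

After 'absent': normaliser = 0.6·0.2500 + 0.3·0.6000 + 0.9·0.1500; P(species X) ≈ 0.3226, P(species Y) ≈ 0.3871, P(species Z) ≈ 0.2903
After 'present': normaliser = 0.4·0.3226 + 0.7·0.3871 + 0.1·0.2903; P(species X) ≈ 0.3008, P(species Y) ≈ 0.6316, P(species Z) ≈ 0.0677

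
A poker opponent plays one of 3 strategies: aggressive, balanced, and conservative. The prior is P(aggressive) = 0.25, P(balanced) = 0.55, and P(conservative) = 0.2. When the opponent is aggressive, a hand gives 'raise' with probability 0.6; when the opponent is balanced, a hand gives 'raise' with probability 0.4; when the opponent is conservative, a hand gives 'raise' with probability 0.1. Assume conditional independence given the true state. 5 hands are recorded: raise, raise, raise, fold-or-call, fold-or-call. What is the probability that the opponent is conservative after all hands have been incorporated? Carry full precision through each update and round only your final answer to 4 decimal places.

Each posterior becomes the prior for the next update.
After 'raise': normaliser = 0.6·0.2500 + 0.4·0.5500 + 0.1·0.2000; P(aggressive) ≈ 0.3846, P(balanced) ≈ 0.5641, P(conservative) ≈ 0.0513
After 'raise': normaliser = 0.6·0.3846 + 0.4·0.5641 + 0.1·0.0513; P(aggressive) ≈ 0.5000, P(balanced) ≈ 0.4889, P(conservative) ≈ 0.0111
After 'raise': normaliser = 0.6·0.5000 + 0.4·0.4889 + 0.1·0.0111; P(aggressive) ≈ 0.6040, P(balanced) ≈ 0.3937, P(conservative) ≈ 0.0022
After 'fold-or-call': normaliser = 0.4·0.6040 + 0.6·0.3937 + 0.9·0.0022; P(aggressive) ≈ 0.5035, P(balanced) ≈ 0.4923, P(conservative) ≈ 0.0042
After 'fold-or-call': normaliser = 0.4·0.5035 + 0.6·0.4923 + 0.9·0.0042; P(aggressive) ≈ 0.4023, P(balanced) ≈ 0.5901, P(conservative) ≈ 0.0075

0.0075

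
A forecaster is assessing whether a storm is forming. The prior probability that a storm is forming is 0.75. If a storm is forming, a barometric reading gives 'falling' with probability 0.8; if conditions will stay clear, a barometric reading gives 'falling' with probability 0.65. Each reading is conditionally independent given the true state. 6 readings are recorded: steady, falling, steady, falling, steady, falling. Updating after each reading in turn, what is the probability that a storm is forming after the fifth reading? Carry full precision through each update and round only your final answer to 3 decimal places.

0.459

Each posterior becomes the prior for the next update.
After 'steady': P(storm) = 0.2·0.7500 / (0.2·0.7500 + 0.35·0.2500) ≈ 0.6316
After 'falling': P(storm) = 0.8·0.6316 / (0.8·0.6316 + 0.65·0.3684) ≈ 0.6784
After 'steady': P(storm) = 0.2·0.6784 / (0.2·0.6784 + 0.35·0.3216) ≈ 0.5466
After 'falling': P(storm) = 0.8·0.5466 / (0.8·0.5466 + 0.65·0.4534) ≈ 0.5974
After 'steady': P(storm) = 0.2·0.5974 / (0.2·0.5974 + 0.35·0.4026) ≈ 0.4589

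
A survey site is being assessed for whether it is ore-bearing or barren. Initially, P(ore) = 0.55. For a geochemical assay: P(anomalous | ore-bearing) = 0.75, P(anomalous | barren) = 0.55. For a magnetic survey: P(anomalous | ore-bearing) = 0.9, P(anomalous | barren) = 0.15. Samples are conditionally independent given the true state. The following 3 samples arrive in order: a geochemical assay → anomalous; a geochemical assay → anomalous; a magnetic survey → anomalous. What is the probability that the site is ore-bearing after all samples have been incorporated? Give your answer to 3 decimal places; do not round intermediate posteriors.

0.932

After a geochemical assay='anomalous': P(ore) = 0.75·0.5500 / (0.75·0.5500 + 0.55·0.4500) ≈ 0.6250
After a geochemical assay='anomalous': P(ore) = 0.75·0.6250 / (0.75·0.6250 + 0.55·0.3750) ≈ 0.6944
After a magnetic survey='anomalous': P(ore) = 0.9·0.6944 / (0.9·0.6944 + 0.15·0.3056) ≈ 0.9317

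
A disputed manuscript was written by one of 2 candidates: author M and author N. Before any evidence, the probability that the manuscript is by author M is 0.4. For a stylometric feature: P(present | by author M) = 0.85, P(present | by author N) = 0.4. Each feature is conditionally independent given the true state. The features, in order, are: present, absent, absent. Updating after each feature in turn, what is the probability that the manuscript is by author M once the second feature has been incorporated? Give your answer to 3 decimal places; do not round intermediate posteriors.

0.262

After 'present': P(author M) = 0.85·0.4000 / (0.85·0.4000 + 0.4·0.6000) ≈ 0.5862
After 'absent': P(author M) = 0.15·0.5862 / (0.15·0.5862 + 0.6·0.4138) ≈ 0.2615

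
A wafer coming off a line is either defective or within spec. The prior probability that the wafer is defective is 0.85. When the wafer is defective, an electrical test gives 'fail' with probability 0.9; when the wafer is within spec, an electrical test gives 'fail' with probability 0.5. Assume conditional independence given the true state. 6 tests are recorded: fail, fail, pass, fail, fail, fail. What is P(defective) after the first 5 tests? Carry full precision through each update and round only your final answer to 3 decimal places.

After 'fail': P(defective) = 0.9·0.8500 / (0.9·0.8500 + 0.5·0.1500) ≈ 0.9107
After 'fail': P(defective) = 0.9·0.9107 / (0.9·0.9107 + 0.5·0.0893) ≈ 0.9483
After 'pass': P(defective) = 0.1·0.9483 / (0.1·0.9483 + 0.5·0.0517) ≈ 0.7860
After 'fail': P(defective) = 0.9·0.7860 / (0.9·0.7860 + 0.5·0.2140) ≈ 0.8686
After 'fail': P(defective) = 0.9·0.8686 / (0.9·0.8686 + 0.5·0.1314) ≈ 0.9225

0.922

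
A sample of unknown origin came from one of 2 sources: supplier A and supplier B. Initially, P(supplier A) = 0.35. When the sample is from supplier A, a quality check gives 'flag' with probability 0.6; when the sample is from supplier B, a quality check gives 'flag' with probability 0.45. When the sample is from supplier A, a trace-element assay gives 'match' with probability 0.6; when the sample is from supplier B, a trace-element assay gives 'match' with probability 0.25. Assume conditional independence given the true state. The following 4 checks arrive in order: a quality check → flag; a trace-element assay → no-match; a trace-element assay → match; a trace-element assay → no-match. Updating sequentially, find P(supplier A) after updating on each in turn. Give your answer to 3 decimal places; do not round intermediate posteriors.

0.329

After a quality check='flag': P(supplier A) = 0.6·0.3500 / (0.6·0.3500 + 0.45·0.6500) ≈ 0.4179
After a trace-element assay='no-match': P(supplier A) = 0.4·0.4179 / (0.4·0.4179 + 0.75·0.5821) ≈ 0.2769
After a trace-element assay='match': P(supplier A) = 0.6·0.2769 / (0.6·0.2769 + 0.25·0.7231) ≈ 0.4789
After a trace-element assay='no-match': P(supplier A) = 0.4·0.4789 / (0.4·0.4789 + 0.75·0.5211) ≈ 0.3289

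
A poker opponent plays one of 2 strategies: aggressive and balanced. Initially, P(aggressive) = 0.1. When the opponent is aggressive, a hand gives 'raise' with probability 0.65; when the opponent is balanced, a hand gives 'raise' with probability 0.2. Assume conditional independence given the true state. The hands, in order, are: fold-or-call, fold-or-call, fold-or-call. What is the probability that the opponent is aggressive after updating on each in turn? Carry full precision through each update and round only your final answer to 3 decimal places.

After 'fold-or-call': P(aggressive) = 0.35·0.1000 / (0.35·0.1000 + 0.8·0.9000) ≈ 0.0464
After 'fold-or-call': P(aggressive) = 0.35·0.0464 / (0.35·0.0464 + 0.8·0.9536) ≈ 0.0208
After 'fold-or-call': P(aggressive) = 0.35·0.0208 / (0.35·0.0208 + 0.8·0.9792) ≈ 0.0092

0.009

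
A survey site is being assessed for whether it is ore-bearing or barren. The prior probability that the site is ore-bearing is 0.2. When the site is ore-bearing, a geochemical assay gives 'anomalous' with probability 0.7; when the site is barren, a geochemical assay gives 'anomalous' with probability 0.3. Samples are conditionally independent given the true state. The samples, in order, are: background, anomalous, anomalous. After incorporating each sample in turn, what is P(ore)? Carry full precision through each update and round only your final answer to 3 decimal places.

0.368

After 'background': P(ore) = 0.3·0.2000 / (0.3·0.2000 + 0.7·0.8000) ≈ 0.0968
After 'anomalous': P(ore) = 0.7·0.0968 / (0.7·0.0968 + 0.3·0.9032) ≈ 0.2000
After 'anomalous': P(ore) = 0.7·0.2000 / (0.7·0.2000 + 0.3·0.8000) ≈ 0.3684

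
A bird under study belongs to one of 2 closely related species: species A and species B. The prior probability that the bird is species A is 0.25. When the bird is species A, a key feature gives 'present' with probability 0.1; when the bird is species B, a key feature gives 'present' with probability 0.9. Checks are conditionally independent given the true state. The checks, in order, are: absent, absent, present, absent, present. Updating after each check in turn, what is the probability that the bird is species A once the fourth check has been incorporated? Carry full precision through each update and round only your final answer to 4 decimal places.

Each posterior becomes the prior for the next update.
After 'absent': P(species A) = 0.9·0.2500 / (0.9·0.2500 + 0.1·0.7500) ≈ 0.7500
After 'absent': P(species A) = 0.9·0.7500 / (0.9·0.7500 + 0.1·0.2500) ≈ 0.9643
After 'present': P(species A) = 0.1·0.9643 / (0.1·0.9643 + 0.9·0.0357) ≈ 0.7500
After 'absent': P(species A) = 0.9·0.7500 / (0.9·0.7500 + 0.1·0.2500) ≈ 0.9643

0.9643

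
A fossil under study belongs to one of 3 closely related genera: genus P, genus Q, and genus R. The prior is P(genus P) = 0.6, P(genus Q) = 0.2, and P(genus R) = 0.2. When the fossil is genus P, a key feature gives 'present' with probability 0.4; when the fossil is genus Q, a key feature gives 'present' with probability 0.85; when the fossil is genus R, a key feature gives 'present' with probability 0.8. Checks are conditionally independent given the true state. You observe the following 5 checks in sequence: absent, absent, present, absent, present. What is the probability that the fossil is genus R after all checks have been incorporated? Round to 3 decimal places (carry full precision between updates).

After 'absent': normaliser = 0.6·0.6000 + 0.15·0.2000 + 0.2·0.2000; P(genus P) ≈ 0.8372, P(genus Q) ≈ 0.0698, P(genus R) ≈ 0.0930
After 'absent': normaliser = 0.6·0.8372 + 0.15·0.0698 + 0.2·0.0930; P(genus P) ≈ 0.9453, P(genus Q) ≈ 0.0197, P(genus R) ≈ 0.0350
After 'present': normaliser = 0.4·0.9453 + 0.85·0.0197 + 0.8·0.0350; P(genus P) ≈ 0.8942, P(genus Q) ≈ 0.0396, P(genus R) ≈ 0.0662
After 'absent': normaliser = 0.6·0.8942 + 0.15·0.0396 + 0.2·0.0662; P(genus P) ≈ 0.9655, P(genus Q) ≈ 0.0107, P(genus R) ≈ 0.0238
After 'present': normaliser = 0.4·0.9655 + 0.85·0.0107 + 0.8·0.0238; P(genus P) ≈ 0.9321, P(genus Q) ≈ 0.0219, P(genus R) ≈ 0.0460

0.046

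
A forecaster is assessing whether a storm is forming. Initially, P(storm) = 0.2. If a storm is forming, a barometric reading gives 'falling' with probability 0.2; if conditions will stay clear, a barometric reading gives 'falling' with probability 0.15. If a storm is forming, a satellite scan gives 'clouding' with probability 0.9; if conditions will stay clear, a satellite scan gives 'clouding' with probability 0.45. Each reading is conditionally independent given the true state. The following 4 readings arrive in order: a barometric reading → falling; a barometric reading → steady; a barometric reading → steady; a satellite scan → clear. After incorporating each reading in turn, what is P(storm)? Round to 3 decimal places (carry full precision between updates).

0.051

Each posterior becomes the prior for the next update.
After a barometric reading='falling': P(storm) = 0.2·0.2000 / (0.2·0.2000 + 0.15·0.8000) ≈ 0.2500
After a barometric reading='steady': P(storm) = 0.8·0.2500 / (0.8·0.2500 + 0.85·0.7500) ≈ 0.2388
After a barometric reading='steady': P(storm) = 0.8·0.2388 / (0.8·0.2388 + 0.85·0.7612) ≈ 0.2280
After a satellite scan='clear': P(storm) = 0.1·0.2280 / (0.1·0.2280 + 0.55·0.7720) ≈ 0.0510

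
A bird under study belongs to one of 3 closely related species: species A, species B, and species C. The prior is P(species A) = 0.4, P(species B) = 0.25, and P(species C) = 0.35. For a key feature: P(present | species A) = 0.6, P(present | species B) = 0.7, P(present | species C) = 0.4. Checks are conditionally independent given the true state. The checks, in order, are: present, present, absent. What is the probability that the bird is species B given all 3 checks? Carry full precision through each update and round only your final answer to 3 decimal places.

After 'present': normaliser = 0.6·0.4000 + 0.7·0.2500 + 0.4·0.3500; P(species A) ≈ 0.4324, P(species B) ≈ 0.3153, P(species C) ≈ 0.2523
After 'present': normaliser = 0.6·0.4324 + 0.7·0.3153 + 0.4·0.2523; P(species A) ≈ 0.4465, P(species B) ≈ 0.3798, P(species C) ≈ 0.1736
After 'absent': normaliser = 0.4·0.4465 + 0.3·0.3798 + 0.6·0.1736; P(species A) ≈ 0.4502, P(species B) ≈ 0.2872, P(species C) ≈ 0.2626

0.287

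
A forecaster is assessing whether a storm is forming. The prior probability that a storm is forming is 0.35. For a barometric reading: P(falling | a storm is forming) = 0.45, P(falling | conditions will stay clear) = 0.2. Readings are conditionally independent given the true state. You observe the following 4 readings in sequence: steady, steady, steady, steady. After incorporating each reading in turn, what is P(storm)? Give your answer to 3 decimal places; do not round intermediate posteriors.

After 'steady': P(storm) = 0.55·0.3500 / (0.55·0.3500 + 0.8·0.6500) ≈ 0.2702
After 'steady': P(storm) = 0.55·0.2702 / (0.55·0.2702 + 0.8·0.7298) ≈ 0.2029
After 'steady': P(storm) = 0.55·0.2029 / (0.55·0.2029 + 0.8·0.7971) ≈ 0.1489
After 'steady': P(storm) = 0.55·0.1489 / (0.55·0.1489 + 0.8·0.8511) ≈ 0.1074

0.107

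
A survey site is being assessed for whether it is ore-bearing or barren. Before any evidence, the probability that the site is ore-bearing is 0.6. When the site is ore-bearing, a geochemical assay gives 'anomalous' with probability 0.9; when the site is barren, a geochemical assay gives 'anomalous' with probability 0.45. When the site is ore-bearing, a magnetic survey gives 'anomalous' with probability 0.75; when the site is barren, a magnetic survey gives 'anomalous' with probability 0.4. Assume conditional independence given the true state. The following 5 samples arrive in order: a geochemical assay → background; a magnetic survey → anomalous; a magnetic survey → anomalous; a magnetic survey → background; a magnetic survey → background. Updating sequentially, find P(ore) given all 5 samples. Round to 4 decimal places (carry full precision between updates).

0.1427

Apply Bayes' rule sequentially, carrying P(ore) forward.
After a geochemical assay='background': P(ore) = 0.1·0.6000 / (0.1·0.6000 + 0.55·0.4000) ≈ 0.2143
After a magnetic survey='anomalous': P(ore) = 0.75·0.2143 / (0.75·0.2143 + 0.4·0.7857) ≈ 0.3383
After a magnetic survey='anomalous': P(ore) = 0.75·0.3383 / (0.75·0.3383 + 0.4·0.6617) ≈ 0.4895
After a magnetic survey='background': P(ore) = 0.25·0.4895 / (0.25·0.4895 + 0.6·0.5105) ≈ 0.2855
After a magnetic survey='background': P(ore) = 0.25·0.2855 / (0.25·0.2855 + 0.6·0.7145) ≈ 0.1427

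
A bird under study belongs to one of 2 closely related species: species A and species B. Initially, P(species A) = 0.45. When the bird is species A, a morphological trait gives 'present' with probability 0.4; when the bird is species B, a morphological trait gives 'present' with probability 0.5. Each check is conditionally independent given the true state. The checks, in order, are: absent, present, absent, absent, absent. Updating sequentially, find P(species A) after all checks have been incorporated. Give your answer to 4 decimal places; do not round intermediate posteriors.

After 'absent': P(species A) = 0.6·0.4500 / (0.6·0.4500 + 0.5·0.5500) ≈ 0.4954
After 'present': P(species A) = 0.4·0.4954 / (0.4·0.4954 + 0.5·0.5046) ≈ 0.4399
After 'absent': P(species A) = 0.6·0.4399 / (0.6·0.4399 + 0.5·0.5601) ≈ 0.4852
After 'absent': P(species A) = 0.6·0.4852 / (0.6·0.4852 + 0.5·0.5148) ≈ 0.5307
After 'absent': P(species A) = 0.6·0.5307 / (0.6·0.5307 + 0.5·0.4693) ≈ 0.5758

0.5758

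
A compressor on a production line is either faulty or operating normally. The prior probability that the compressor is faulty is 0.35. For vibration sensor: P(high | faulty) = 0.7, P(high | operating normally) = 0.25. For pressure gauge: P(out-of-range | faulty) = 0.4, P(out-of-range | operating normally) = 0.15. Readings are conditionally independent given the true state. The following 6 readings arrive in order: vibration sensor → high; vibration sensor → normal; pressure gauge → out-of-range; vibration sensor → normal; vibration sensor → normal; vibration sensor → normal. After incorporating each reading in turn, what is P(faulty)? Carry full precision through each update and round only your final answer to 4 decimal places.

After vibration sensor='high': P(faulty) = 0.7·0.3500 / (0.7·0.3500 + 0.25·0.6500) ≈ 0.6012
After vibration sensor='normal': P(faulty) = 0.3·0.6012 / (0.3·0.6012 + 0.75·0.3988) ≈ 0.3762
After pressure gauge='out-of-range': P(faulty) = 0.4·0.3762 / (0.4·0.3762 + 0.15·0.6238) ≈ 0.6166
After vibration sensor='normal': P(faulty) = 0.3·0.6166 / (0.3·0.6166 + 0.75·0.3834) ≈ 0.3915
After vibration sensor='normal': P(faulty) = 0.3·0.3915 / (0.3·0.3915 + 0.75·0.6085) ≈ 0.2047
After vibration sensor='normal': P(faulty) = 0.3·0.2047 / (0.3·0.2047 + 0.75·0.7953) ≈ 0.0933

0.0933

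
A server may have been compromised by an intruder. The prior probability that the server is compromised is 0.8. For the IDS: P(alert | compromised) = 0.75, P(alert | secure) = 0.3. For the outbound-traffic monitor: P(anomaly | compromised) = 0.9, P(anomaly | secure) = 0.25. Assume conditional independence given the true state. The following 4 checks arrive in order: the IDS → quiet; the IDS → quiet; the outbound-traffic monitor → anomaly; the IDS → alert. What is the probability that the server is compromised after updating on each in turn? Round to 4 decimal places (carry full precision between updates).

After the IDS='quiet': P(compromised) = 0.25·0.8000 / (0.25·0.8000 + 0.7·0.2000) ≈ 0.5882
After the IDS='quiet': P(compromised) = 0.25·0.5882 / (0.25·0.5882 + 0.7·0.4118) ≈ 0.3378
After the outbound-traffic monitor='anomaly': P(compromised) = 0.9·0.3378 / (0.9·0.3378 + 0.25·0.6622) ≈ 0.6475
After the IDS='alert': P(compromised) = 0.75·0.6475 / (0.75·0.6475 + 0.3·0.3525) ≈ 0.8212

0.8212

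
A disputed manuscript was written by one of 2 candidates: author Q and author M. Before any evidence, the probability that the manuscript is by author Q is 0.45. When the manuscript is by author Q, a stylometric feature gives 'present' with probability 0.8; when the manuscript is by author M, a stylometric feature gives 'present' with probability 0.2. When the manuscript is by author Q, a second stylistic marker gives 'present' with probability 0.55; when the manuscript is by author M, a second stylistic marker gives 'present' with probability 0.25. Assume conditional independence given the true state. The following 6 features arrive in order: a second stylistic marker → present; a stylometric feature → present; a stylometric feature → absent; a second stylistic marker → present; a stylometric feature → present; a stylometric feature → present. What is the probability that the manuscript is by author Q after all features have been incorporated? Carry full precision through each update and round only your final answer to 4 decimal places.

0.9845

Apply Bayes' rule sequentially, carrying P(author Q) forward.
After a second stylistic marker='present': P(author Q) = 0.55·0.4500 / (0.55·0.4500 + 0.25·0.5500) ≈ 0.6429
After a stylometric feature='present': P(author Q) = 0.8·0.6429 / (0.8·0.6429 + 0.2·0.3571) ≈ 0.8780
After a stylometric feature='absent': P(author Q) = 0.2·0.8780 / (0.2·0.8780 + 0.8·0.1220) ≈ 0.6429
After a second stylistic marker='present': P(author Q) = 0.55·0.6429 / (0.55·0.6429 + 0.25·0.3571) ≈ 0.7984
After a stylometric feature='present': P(author Q) = 0.8·0.7984 / (0.8·0.7984 + 0.2·0.2016) ≈ 0.9406
After a stylometric feature='present': P(author Q) = 0.8·0.9406 / (0.8·0.9406 + 0.2·0.0594) ≈ 0.9845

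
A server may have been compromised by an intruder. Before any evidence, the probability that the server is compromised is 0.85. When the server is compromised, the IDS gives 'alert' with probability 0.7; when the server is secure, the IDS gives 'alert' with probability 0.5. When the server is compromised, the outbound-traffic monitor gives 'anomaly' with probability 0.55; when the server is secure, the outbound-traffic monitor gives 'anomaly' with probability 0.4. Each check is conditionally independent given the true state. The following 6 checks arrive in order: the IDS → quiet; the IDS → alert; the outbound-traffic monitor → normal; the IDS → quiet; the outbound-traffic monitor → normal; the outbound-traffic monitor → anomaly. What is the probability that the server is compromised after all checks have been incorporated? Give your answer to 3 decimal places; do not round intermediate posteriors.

0.688

After the IDS='quiet': P(compromised) = 0.3·0.8500 / (0.3·0.8500 + 0.5·0.1500) ≈ 0.7727
After the IDS='alert': P(compromised) = 0.7·0.7727 / (0.7·0.7727 + 0.5·0.2273) ≈ 0.8264
After the outbound-traffic monitor='normal': P(compromised) = 0.45·0.8264 / (0.45·0.8264 + 0.6·0.1736) ≈ 0.7812
After the IDS='quiet': P(compromised) = 0.3·0.7812 / (0.3·0.7812 + 0.5·0.2188) ≈ 0.6817
After the outbound-traffic monitor='normal': P(compromised) = 0.45·0.6817 / (0.45·0.6817 + 0.6·0.3183) ≈ 0.6163
After the outbound-traffic monitor='anomaly': P(compromised) = 0.55·0.6163 / (0.55·0.6163 + 0.4·0.3837) ≈ 0.6884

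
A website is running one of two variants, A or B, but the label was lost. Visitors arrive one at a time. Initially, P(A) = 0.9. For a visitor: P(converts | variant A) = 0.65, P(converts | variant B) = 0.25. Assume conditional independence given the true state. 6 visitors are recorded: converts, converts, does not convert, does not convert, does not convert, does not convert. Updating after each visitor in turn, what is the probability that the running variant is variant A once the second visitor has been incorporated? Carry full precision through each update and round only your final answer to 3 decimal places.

0.984

After 'converts': P(A) = 0.65·0.9000 / (0.65·0.9000 + 0.25·0.1000) ≈ 0.9590
After 'converts': P(A) = 0.65·0.9590 / (0.65·0.9590 + 0.25·0.0410) ≈ 0.9838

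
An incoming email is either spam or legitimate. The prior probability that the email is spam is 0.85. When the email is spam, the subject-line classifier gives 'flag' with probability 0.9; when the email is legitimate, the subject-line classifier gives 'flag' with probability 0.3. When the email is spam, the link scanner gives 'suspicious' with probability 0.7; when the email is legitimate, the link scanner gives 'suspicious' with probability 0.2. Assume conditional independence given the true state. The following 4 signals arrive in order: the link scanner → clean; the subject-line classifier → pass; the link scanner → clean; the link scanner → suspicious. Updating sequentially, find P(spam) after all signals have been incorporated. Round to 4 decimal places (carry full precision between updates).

Each posterior becomes the prior for the next update.
After the link scanner='clean': P(spam) = 0.3·0.8500 / (0.3·0.8500 + 0.8·0.1500) ≈ 0.6800
After the subject-line classifier='pass': P(spam) = 0.1·0.6800 / (0.1·0.6800 + 0.7·0.3200) ≈ 0.2329
After the link scanner='clean': P(spam) = 0.3·0.2329 / (0.3·0.2329 + 0.8·0.7671) ≈ 0.1022
After the link scanner='suspicious': P(spam) = 0.7·0.1022 / (0.7·0.1022 + 0.2·0.8978) ≈ 0.2849

0.2849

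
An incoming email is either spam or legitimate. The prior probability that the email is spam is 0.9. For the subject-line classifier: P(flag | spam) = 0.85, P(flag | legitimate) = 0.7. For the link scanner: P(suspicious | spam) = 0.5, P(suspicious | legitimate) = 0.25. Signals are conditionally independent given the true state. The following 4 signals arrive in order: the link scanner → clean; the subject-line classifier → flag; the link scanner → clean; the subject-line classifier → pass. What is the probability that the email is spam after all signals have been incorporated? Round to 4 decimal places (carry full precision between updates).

After the link scanner='clean': P(spam) = 0.5·0.9000 / (0.5·0.9000 + 0.75·0.1000) ≈ 0.8571
After the subject-line classifier='flag': P(spam) = 0.85·0.8571 / (0.85·0.8571 + 0.7·0.1429) ≈ 0.8793
After the link scanner='clean': P(spam) = 0.5·0.8793 / (0.5·0.8793 + 0.75·0.1207) ≈ 0.8293
After the subject-line classifier='pass': P(spam) = 0.15·0.8293 / (0.15·0.8293 + 0.3·0.1707) ≈ 0.7083

0.7083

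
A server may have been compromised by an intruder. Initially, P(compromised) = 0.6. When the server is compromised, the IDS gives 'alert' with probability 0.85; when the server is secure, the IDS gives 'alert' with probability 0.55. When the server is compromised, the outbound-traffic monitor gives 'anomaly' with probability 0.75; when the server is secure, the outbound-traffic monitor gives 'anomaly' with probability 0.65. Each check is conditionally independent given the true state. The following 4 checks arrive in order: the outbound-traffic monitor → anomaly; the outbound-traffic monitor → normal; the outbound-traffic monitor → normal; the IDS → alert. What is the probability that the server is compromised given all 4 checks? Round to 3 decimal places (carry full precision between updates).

0.577

After the outbound-traffic monitor='anomaly': P(compromised) = 0.75·0.6000 / (0.75·0.6000 + 0.65·0.4000) ≈ 0.6338
After the outbound-traffic monitor='normal': P(compromised) = 0.25·0.6338 / (0.25·0.6338 + 0.35·0.3662) ≈ 0.5528
After the outbound-traffic monitor='normal': P(compromised) = 0.25·0.5528 / (0.25·0.5528 + 0.35·0.4472) ≈ 0.4689
After the IDS='alert': P(compromised) = 0.85·0.4689 / (0.85·0.4689 + 0.55·0.5311) ≈ 0.5771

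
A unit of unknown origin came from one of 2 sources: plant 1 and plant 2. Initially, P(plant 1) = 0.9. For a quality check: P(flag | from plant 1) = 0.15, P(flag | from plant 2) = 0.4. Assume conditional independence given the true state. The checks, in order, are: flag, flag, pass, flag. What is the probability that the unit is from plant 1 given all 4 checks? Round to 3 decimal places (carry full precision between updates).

0.402

After 'flag': P(plant 1) = 0.15·0.9000 / (0.15·0.9000 + 0.4·0.1000) ≈ 0.7714
After 'flag': P(plant 1) = 0.15·0.7714 / (0.15·0.7714 + 0.4·0.2286) ≈ 0.5586
After 'pass': P(plant 1) = 0.85·0.5586 / (0.85·0.5586 + 0.6·0.4414) ≈ 0.6420
After 'flag': P(plant 1) = 0.15·0.6420 / (0.15·0.6420 + 0.4·0.3580) ≈ 0.4020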